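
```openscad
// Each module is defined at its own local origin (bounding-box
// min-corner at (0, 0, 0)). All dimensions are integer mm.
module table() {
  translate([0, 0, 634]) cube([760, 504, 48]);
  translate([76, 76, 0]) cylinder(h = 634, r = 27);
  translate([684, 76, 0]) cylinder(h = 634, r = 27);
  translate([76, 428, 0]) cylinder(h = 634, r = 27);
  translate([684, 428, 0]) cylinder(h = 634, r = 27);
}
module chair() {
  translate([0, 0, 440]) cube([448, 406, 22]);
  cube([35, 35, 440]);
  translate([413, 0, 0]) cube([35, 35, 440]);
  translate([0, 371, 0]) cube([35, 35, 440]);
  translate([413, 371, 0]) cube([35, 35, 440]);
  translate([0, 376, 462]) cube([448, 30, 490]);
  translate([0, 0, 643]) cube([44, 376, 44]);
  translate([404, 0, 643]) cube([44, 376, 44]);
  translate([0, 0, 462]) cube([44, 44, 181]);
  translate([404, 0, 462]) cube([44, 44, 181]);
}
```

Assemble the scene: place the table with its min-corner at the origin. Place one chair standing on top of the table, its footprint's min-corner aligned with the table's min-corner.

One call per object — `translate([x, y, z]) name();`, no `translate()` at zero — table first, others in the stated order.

table();
translate([0, 0, 682]) chair();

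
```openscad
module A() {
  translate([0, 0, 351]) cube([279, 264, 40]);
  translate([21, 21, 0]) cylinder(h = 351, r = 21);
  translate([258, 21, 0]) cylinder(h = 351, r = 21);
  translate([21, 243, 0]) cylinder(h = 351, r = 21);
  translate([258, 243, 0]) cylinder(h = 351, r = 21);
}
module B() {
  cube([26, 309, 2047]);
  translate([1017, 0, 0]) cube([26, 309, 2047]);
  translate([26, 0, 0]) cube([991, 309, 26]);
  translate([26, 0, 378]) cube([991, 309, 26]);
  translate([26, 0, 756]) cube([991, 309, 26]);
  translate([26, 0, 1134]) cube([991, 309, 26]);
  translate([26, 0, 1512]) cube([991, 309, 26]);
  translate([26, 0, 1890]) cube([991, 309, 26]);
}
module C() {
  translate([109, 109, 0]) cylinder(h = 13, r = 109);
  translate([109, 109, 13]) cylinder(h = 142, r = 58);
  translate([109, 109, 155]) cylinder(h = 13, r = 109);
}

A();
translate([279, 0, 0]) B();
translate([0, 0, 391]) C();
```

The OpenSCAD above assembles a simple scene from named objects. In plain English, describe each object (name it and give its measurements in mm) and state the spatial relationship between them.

A is a four-legged stool. The seat is a 279×264×40 mm slab whose top surface is at z = 391 mm; four round legs, each 42 mm in diameter, run from the floor (z = 0) to the underside of the seat, each leg's axis is inset half a diameter from the nearest pair of seat edges (so the leg's bounding box is flush with the corner).

B is an open bookshelf. Two side panels, each 26 mm thick, 309 mm deep and 2047 mm tall, stand 1043 mm apart (outside-to-outside). Between them sit 6 shelves, each 26 mm thick and 309 mm deep, spanning the full gap between the sides. The bottom shelf rests on the floor (its underside at z = 0) and the clear gap between one shelf's top and the next shelf's underside is 352 mm.

C is a spool: two coaxial disc flanges of radius 109 mm and thickness 13 mm, joined by a core cylinder of radius 58 mm and height 142 mm. The lower flange rests on z = 0 and the three cylinders share a vertical axis.

The bookshelf is against the stool's +x side, with their −y faces flush. The spool is on top of the stool.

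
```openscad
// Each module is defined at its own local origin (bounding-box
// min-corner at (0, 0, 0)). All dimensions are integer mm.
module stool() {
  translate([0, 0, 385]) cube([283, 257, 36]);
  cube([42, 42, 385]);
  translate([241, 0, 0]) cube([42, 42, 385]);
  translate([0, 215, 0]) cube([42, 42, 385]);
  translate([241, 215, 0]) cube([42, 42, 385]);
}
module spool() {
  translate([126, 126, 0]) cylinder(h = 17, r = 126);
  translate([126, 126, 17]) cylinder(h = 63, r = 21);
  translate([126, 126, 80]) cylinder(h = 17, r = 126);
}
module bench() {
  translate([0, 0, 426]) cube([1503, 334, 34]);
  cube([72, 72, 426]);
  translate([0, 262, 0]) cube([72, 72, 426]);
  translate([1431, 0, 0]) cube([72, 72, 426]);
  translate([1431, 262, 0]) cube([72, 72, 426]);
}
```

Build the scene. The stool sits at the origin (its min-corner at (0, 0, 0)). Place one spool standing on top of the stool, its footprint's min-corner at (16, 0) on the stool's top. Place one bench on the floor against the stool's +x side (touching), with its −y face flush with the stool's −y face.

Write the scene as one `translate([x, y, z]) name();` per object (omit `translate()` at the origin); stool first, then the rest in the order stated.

stool();
translate([16, 0, 421]) spool();
translate([283, 0, 0]) bench();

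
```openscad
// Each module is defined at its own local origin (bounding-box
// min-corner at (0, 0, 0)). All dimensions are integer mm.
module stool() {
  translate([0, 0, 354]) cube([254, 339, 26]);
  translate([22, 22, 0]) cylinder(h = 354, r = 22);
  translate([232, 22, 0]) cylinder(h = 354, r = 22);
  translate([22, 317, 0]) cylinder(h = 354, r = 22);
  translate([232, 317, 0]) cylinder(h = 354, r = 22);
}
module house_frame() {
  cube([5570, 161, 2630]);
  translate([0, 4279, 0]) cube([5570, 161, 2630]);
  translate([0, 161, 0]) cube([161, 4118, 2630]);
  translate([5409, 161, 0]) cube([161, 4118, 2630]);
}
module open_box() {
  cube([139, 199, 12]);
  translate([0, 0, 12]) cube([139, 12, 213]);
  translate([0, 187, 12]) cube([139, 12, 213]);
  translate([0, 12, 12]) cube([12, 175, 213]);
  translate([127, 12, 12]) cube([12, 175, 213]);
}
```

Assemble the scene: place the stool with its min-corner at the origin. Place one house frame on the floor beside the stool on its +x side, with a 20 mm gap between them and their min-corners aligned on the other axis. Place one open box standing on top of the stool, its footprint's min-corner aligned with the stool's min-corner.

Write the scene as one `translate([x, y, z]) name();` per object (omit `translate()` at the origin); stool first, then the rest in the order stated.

stool();
translate([274, 0, 0]) house_frame();
translate([0, 0, 380]) open_box();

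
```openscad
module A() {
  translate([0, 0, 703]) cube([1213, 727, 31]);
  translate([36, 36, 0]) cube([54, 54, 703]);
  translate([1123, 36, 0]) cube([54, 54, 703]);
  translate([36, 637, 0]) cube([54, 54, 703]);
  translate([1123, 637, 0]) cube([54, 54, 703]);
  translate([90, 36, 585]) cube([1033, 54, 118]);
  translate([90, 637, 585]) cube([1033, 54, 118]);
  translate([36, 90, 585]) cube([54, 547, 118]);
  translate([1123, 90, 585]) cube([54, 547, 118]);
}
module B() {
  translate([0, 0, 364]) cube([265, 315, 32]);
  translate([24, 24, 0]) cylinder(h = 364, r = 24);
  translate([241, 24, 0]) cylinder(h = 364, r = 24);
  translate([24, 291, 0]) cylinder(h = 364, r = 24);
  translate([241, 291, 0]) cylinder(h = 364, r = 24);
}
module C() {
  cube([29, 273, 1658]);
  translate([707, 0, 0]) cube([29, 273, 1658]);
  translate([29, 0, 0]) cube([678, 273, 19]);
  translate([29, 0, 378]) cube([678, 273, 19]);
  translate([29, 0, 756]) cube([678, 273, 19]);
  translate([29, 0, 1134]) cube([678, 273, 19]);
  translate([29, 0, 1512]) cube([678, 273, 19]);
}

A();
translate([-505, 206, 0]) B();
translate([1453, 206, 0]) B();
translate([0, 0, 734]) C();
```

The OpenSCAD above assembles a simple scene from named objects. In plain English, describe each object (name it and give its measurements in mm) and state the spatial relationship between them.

A is a rectangular dining table. The top is 1213×727×31 mm with its upper surface at z = 734 mm. It stands on four 54×54 mm square legs, each inset 36 mm from the nearest pair of top edges, running from the floor to the underside of the top. Four apron rails, 54 mm thick and 118 mm tall, run between adjacent legs with their top edges flush with the underside of the top and their outer faces flush with the legs' outer faces.

B is a four-legged stool. The seat is a 265×315×32 mm slab whose top surface is at z = 396 mm; four round legs, each 48 mm in diameter, run from the floor (z = 0) to the underside of the seat, each leg's axis is inset half a diameter from the nearest pair of seat edges (so the leg's bounding box is flush with the corner).

C is a bookshelf 736 mm wide overall, 273 mm deep and 1658 mm tall. The two sides are 29 mm thick vertical panels. 5 horizontal shelves of 19 mm thickness span between the inner faces of the sides; the lowest shelf sits on the floor and shelves are stacked with a clear vertical gap of 359 mm between each pair.

Two stools sit around the table at the −x, +x sides. The bookshelf is on top of the table.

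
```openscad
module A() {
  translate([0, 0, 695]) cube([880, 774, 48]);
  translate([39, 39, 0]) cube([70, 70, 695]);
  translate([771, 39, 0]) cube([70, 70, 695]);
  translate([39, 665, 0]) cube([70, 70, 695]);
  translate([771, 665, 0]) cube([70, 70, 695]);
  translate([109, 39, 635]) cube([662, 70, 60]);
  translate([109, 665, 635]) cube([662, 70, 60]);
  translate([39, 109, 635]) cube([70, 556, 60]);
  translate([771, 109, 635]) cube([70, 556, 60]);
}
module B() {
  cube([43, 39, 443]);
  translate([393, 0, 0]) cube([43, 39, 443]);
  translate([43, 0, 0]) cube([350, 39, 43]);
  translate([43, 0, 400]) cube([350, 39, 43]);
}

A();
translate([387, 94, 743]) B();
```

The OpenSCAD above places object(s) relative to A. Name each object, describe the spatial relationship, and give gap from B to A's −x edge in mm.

The picture frame's min-x is at 387; the table's min-x is 0; gap = 387 mm.

A is a table. B is a picture frame. The picture frame is on top of the table. The gap from the picture frame to the table's −x edge is 387 mm.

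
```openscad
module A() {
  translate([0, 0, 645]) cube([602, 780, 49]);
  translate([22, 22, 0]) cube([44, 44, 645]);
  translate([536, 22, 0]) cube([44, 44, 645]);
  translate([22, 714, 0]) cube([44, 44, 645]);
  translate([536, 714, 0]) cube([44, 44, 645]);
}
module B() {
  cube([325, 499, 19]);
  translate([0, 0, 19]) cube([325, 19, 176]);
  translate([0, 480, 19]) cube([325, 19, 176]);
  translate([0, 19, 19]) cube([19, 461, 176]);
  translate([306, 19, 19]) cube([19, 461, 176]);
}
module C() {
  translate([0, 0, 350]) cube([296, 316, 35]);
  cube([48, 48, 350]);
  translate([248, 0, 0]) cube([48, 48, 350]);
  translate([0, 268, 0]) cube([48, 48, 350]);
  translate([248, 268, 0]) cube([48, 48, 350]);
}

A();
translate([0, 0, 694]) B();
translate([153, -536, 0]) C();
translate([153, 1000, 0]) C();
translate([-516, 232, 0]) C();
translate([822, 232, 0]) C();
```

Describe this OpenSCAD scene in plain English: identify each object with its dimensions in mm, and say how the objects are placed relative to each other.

A is a table: top 602 mm (x) × 780 mm (y), 49 mm thick, upper face at z = 694 mm, on four 44×44 mm square legs, each inset 22 mm from the nearest pair of top edges, running from z = 0 to the bottom of the top.

B is an open-topped rectangular box: outside dimensions 325×499×195 mm, with a uniform wall and base thickness of 19 mm. The base is a full 325×499 slab on the floor; four walls sit on top of the base. The front and back walls (the −y and +y sides) span the full width; the two side walls fit between them.

C is a four-legged stool. The seat is 296×316 mm, 35 mm thick, top at z = 385 mm. It stands on four square legs, each 48×48 mm in cross-section, from z = 0 to the seat underside, each flush with a corner of the seat.

The open box is on top of the table. Four stools sit around the table at the −y, +y, −x, +x sides.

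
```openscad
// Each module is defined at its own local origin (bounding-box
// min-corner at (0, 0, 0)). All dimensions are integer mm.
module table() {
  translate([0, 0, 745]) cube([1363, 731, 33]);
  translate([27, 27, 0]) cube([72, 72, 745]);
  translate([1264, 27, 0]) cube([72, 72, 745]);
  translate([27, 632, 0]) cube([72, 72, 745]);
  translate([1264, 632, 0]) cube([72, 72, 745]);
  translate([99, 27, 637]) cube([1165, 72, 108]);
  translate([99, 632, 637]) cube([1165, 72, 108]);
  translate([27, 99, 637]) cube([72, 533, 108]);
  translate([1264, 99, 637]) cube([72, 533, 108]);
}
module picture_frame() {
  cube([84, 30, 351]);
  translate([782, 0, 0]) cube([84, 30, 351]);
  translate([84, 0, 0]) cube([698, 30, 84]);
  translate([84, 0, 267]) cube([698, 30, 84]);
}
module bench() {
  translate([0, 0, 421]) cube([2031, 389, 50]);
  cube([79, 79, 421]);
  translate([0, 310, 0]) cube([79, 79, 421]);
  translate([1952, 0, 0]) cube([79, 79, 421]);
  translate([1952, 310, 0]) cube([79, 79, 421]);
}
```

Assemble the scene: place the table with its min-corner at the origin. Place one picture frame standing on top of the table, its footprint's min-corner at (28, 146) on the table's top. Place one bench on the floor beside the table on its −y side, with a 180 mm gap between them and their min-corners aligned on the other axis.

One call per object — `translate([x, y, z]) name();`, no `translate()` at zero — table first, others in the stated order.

table();
translate([28, 146, 778]) picture_frame();
translate([0, -569, 0]) bench();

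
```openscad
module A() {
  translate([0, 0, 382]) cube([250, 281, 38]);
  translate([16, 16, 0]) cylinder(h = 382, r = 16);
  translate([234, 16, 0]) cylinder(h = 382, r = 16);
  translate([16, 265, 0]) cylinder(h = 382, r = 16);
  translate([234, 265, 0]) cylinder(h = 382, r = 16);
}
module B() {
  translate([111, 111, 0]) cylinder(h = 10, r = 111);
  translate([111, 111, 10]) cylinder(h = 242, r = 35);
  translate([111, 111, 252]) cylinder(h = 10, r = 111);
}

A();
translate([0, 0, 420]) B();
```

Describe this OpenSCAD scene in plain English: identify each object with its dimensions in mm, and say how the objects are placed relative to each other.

A is a four-legged stool. The seat is a 250×281×38 mm slab whose top surface is at z = 420 mm; four round legs, each 32 mm in diameter, run from the floor (z = 0) to the underside of the seat, each leg's axis is inset half a diameter from the nearest pair of seat edges (so the leg's bounding box is flush with the corner).

B is a spool: two coaxial disc flanges of radius 111 mm and thickness 10 mm, joined by a core cylinder of radius 35 mm and height 242 mm. The lower flange rests on z = 0 and the three cylinders share a vertical axis.

The spool is on top of the stool.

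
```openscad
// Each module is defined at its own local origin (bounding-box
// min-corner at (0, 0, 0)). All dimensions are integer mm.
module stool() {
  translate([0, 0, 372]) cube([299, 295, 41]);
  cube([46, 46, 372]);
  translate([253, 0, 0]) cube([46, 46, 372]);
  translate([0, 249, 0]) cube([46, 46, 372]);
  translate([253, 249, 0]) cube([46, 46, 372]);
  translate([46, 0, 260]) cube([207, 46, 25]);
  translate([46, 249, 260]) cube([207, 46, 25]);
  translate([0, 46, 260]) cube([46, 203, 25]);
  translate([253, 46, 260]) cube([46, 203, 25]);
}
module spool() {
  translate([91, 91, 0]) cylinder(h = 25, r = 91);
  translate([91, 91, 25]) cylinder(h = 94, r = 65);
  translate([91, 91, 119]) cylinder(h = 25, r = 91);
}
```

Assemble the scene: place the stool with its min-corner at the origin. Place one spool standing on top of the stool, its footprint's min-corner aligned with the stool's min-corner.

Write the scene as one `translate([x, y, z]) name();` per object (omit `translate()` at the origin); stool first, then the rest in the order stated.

stool();
translate([0, 0, 413]) spool();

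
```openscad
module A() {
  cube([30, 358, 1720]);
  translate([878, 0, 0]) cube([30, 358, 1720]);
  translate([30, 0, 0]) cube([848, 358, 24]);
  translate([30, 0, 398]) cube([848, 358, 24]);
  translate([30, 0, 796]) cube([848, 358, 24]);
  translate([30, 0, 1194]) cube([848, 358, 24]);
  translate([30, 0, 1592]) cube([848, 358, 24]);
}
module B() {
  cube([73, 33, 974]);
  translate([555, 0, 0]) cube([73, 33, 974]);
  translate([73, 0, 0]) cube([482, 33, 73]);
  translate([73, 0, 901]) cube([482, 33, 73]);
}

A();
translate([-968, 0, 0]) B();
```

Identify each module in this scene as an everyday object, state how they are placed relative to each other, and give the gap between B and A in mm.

The picture frame's nearest face is 340 mm from the bookshelf's −x face.

A is a bookshelf. B is a picture frame. The picture frame is on the floor beside the bookshelf on its −x side. The gap between the picture frame and the bookshelf is 340 mm.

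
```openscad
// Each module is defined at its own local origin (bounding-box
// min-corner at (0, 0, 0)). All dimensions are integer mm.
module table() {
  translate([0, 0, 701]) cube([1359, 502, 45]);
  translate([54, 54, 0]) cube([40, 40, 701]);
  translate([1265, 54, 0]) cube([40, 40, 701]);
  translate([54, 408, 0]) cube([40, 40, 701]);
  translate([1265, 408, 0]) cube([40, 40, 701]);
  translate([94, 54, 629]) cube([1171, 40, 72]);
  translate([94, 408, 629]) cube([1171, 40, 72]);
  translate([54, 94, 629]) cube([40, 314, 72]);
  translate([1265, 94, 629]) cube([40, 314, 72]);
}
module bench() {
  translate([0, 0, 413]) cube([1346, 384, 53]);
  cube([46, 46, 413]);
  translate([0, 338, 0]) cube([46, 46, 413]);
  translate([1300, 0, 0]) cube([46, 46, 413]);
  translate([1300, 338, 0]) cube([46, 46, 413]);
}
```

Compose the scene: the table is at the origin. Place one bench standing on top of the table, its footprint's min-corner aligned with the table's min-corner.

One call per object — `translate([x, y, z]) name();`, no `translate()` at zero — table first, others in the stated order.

table();
translate([0, 0, 746]) bench();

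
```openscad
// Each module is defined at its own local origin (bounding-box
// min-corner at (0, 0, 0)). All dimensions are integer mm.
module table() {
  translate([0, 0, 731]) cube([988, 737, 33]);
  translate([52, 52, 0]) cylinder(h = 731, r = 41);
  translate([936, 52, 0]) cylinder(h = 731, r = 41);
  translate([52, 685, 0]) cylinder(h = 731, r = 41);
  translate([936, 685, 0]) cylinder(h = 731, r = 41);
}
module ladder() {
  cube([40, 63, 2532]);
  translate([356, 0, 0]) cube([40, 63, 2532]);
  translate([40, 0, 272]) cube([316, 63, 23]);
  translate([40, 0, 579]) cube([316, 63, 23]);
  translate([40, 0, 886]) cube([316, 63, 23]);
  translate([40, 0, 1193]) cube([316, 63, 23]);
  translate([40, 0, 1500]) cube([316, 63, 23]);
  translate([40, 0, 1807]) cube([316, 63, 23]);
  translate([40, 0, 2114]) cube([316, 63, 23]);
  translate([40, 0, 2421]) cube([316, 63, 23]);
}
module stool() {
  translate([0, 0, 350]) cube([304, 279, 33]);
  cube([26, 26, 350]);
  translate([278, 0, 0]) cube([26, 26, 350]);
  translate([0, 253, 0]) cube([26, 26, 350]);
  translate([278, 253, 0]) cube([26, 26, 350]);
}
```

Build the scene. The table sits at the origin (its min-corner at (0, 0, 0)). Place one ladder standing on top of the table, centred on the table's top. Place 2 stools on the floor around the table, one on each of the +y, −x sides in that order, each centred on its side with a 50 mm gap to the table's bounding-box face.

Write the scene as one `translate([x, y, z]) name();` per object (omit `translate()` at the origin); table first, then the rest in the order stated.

table();
translate([296, 337, 764]) ladder();
translate([342, 787, 0]) stool();
translate([-354, 229, 0]) stool();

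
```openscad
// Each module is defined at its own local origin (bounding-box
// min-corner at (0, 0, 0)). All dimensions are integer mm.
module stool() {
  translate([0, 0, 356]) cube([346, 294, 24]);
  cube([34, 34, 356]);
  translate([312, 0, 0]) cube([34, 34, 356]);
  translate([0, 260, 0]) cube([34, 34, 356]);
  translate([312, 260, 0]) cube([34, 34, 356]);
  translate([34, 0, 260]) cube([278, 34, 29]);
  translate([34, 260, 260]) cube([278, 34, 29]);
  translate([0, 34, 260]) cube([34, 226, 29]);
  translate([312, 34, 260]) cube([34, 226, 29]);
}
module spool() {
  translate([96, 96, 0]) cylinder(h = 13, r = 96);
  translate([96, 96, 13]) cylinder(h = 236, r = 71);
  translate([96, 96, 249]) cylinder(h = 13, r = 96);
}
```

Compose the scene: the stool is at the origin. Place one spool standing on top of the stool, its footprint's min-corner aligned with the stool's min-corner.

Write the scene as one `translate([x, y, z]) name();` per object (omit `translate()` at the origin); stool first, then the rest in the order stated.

stool();
translate([0, 0, 380]) spool();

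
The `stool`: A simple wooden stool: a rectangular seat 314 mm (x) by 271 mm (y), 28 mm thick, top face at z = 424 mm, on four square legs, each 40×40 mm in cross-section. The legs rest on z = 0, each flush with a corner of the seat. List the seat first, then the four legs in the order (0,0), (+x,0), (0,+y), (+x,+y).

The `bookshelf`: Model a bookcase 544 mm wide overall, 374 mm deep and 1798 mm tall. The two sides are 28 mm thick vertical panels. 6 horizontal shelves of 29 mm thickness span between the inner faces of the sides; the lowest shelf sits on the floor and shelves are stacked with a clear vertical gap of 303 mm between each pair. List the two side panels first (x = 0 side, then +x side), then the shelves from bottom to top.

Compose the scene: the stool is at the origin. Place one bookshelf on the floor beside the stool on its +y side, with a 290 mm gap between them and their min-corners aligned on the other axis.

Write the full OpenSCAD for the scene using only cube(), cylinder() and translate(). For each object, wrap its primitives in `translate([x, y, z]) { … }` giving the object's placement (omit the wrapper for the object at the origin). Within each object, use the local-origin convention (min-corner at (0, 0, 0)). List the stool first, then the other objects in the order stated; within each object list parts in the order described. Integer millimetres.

translate([0, 0, 396]) cube([314, 271, 28]);
cube([40, 40, 396]);
translate([274, 0, 0]) cube([40, 40, 396]);
translate([0, 231, 0]) cube([40, 40, 396]);
translate([274, 231, 0]) cube([40, 40, 396]);
translate([0, 561, 0]) {
  cube([28, 374, 1798]);
  translate([516, 0, 0]) cube([28, 374, 1798]);
  translate([28, 0, 0]) cube([488, 374, 29]);
  translate([28, 0, 332]) cube([488, 374, 29]);
  translate([28, 0, 664]) cube([488, 374, 29]);
  translate([28, 0, 996]) cube([488, 374, 29]);
  translate([28, 0, 1328]) cube([488, 374, 29]);
  translate([28, 0, 1660]) cube([488, 374, 29]);
}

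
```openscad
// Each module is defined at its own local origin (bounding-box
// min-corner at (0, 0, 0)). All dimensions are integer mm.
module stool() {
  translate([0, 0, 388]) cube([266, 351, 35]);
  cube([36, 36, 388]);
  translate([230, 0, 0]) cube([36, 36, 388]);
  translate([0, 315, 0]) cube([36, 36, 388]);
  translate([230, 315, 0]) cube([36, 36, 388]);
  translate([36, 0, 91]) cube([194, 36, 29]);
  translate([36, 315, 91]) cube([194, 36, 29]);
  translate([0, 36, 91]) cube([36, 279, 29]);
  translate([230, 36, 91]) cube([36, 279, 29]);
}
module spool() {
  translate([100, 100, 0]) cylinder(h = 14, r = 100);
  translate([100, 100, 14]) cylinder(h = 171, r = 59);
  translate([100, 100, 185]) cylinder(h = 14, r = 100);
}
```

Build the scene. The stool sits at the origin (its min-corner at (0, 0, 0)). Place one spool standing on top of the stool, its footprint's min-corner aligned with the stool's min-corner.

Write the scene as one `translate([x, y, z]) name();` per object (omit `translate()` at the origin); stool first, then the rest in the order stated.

stool();
translate([0, 0, 423]) spool();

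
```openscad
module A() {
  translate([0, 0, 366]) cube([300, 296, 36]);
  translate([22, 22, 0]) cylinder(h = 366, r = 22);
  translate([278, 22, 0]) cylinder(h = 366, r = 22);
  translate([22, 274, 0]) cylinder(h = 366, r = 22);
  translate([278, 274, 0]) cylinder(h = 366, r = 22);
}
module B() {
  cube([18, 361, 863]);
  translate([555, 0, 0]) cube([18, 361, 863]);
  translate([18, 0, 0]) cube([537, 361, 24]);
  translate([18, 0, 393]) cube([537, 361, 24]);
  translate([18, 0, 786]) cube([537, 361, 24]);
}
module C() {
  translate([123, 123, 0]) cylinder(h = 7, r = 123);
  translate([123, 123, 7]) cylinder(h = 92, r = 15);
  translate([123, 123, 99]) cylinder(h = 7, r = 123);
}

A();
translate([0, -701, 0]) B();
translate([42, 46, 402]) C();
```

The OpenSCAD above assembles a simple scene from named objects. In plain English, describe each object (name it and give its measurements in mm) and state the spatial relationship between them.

A is a simple wooden stool: a rectangular seat 300 mm (x) by 296 mm (y), 36 mm thick, top face at z = 402 mm, on four round legs, each 44 mm in diameter. The legs rest on z = 0, each leg's axis is inset half a diameter from the nearest pair of seat edges (so the leg's bounding box is flush with the corner).

B is a bookshelf 573 mm wide overall, 361 mm deep and 863 mm tall. The two sides are 18 mm thick vertical panels. 3 horizontal shelves of 24 mm thickness span between the inner faces of the sides; the lowest shelf sits on the floor and shelves are stacked with a clear vertical gap of 369 mm between each pair.

C is a spool: two coaxial disc flanges of radius 123 mm and thickness 7 mm, joined by a core cylinder of radius 15 mm and height 92 mm. The lower flange rests on z = 0 and the three cylinders share a vertical axis.

The bookshelf is on the floor beside the stool on its −y side. The spool is on top of the stool.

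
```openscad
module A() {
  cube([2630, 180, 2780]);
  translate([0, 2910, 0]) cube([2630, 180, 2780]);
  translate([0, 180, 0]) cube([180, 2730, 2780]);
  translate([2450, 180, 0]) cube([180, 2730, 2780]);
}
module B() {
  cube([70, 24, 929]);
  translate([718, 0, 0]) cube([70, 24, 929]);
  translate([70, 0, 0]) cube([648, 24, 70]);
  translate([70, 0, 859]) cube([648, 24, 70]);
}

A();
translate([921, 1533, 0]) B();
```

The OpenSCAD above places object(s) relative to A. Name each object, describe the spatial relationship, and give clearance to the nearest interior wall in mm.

A is a house frame. B is a picture frame. The picture frame sits inside the house frame, centred. The clearance to the nearest interior wall is 741 mm.

Clearances: x = 741, y = 1353; minimum 741 mm.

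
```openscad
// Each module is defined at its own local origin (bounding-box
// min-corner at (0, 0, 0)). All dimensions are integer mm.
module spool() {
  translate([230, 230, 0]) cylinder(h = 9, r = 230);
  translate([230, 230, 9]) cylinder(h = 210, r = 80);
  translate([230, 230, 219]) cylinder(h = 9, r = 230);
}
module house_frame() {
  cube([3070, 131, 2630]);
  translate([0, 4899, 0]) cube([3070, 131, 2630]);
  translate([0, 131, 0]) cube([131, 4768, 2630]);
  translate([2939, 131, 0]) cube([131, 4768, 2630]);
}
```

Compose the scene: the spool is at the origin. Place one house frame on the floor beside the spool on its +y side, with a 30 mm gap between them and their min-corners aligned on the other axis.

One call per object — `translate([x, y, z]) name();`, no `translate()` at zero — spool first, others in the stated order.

spool();
translate([0, 490, 0]) house_frame();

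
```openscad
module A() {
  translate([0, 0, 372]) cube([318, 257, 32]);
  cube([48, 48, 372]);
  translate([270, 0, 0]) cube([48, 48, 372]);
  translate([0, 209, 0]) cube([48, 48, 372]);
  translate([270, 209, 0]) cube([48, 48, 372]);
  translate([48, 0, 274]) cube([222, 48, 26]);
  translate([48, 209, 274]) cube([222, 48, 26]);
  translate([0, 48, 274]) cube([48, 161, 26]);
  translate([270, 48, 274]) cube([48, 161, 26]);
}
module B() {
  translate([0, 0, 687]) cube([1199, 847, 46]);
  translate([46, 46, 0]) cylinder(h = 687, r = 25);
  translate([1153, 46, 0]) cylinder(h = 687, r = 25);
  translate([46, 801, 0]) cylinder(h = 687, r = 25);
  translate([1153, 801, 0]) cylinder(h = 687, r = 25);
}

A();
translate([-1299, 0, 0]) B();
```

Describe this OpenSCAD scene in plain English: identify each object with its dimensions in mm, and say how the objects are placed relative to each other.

A is a four-legged stool. The seat is a 318×257×32 mm slab whose top surface is at z = 404 mm; four square legs, each 48×48 mm in cross-section, run from the floor (z = 0) to the underside of the seat, each flush with a corner of the seat. Four stretchers, 48 mm wide and 26 mm tall, connect adjacent legs with their undersides at z = 274 mm, each running between the inner faces of the legs it joins and aligned with the legs' outer faces on the other axis.

B is a rectangular dining table. The top is 1199×847×46 mm with its upper surface at z = 733 mm. It stands on four round legs of 50 mm diameter, each leg's bounding box inset 21 mm from the nearest pair of top edges, running from the floor to the underside of the top.

The table is on the floor beside the stool on its −x side.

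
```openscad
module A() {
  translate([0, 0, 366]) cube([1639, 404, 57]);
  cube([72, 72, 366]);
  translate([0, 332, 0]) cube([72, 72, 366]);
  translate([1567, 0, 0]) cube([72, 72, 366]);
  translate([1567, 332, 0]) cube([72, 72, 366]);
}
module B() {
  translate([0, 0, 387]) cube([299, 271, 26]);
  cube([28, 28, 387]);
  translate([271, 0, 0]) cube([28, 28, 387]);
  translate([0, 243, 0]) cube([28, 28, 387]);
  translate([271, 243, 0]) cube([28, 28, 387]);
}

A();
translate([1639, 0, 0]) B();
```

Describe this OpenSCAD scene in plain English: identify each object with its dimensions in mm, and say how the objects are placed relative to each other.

A is a long wooden bench with a 1639 mm (x) × 404 mm (y) seat, 57 mm thick, its top surface 423 mm above the floor. Four 72 mm square legs at the seat corners, flush with the edges, run from z = 0 to the seat underside.

B is a four-legged stool. The seat is 299×271 mm, 26 mm thick, top at z = 413 mm. It stands on four square legs, each 28×28 mm in cross-section, from z = 0 to the seat underside, each flush with a corner of the seat.

The stool is against the bench's +x side, with their −y faces flush.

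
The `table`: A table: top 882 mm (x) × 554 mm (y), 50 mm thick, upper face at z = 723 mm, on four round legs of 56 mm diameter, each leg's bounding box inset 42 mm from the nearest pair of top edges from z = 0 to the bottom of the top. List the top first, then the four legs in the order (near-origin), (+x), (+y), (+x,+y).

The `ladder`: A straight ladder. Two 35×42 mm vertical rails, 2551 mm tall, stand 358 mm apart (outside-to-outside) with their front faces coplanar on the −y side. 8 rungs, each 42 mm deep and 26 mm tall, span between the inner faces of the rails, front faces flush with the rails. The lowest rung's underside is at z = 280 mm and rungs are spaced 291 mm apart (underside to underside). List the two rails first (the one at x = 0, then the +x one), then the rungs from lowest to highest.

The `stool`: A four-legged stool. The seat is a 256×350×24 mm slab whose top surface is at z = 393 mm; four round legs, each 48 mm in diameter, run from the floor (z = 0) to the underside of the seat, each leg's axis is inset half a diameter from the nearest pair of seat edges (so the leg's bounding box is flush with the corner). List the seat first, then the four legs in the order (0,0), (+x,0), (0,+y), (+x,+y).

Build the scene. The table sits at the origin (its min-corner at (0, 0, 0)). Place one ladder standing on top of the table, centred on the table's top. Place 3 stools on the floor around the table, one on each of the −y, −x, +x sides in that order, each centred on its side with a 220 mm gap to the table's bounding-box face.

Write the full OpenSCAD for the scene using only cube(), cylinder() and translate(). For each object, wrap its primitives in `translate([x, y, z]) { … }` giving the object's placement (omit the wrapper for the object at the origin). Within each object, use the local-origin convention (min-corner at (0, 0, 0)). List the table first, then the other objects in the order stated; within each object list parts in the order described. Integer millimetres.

translate([0, 0, 673]) cube([882, 554, 50]);
translate([70, 70, 0]) cylinder(h = 673, r = 28);
translate([812, 70, 0]) cylinder(h = 673, r = 28);
translate([70, 484, 0]) cylinder(h = 673, r = 28);
translate([812, 484, 0]) cylinder(h = 673, r = 28);
translate([262, 256, 723]) {
  cube([35, 42, 2551]);
  translate([323, 0, 0]) cube([35, 42, 2551]);
  translate([35, 0, 280]) cube([288, 42, 26]);
  translate([35, 0, 571]) cube([288, 42, 26]);
  translate([35, 0, 862]) cube([288, 42, 26]);
  translate([35, 0, 1153]) cube([288, 42, 26]);
  translate([35, 0, 1444]) cube([288, 42, 26]);
  translate([35, 0, 1735]) cube([288, 42, 26]);
  translate([35, 0, 2026]) cube([288, 42, 26]);
  translate([35, 0, 2317]) cube([288, 42, 26]);
}
translate([313, -570, 0]) {
  translate([0, 0, 369]) cube([256, 350, 24]);
  translate([24, 24, 0]) cylinder(h = 369, r = 24);
  translate([232, 24, 0]) cylinder(h = 369, r = 24);
  translate([24, 326, 0]) cylinder(h = 369, r = 24);
  translate([232, 326, 0]) cylinder(h = 369, r = 24);
}
translate([-476, 102, 0]) {
  translate([0, 0, 369]) cube([256, 350, 24]);
  translate([24, 24, 0]) cylinder(h = 369, r = 24);
  translate([232, 24, 0]) cylinder(h = 369, r = 24);
  translate([24, 326, 0]) cylinder(h = 369, r = 24);
  translate([232, 326, 0]) cylinder(h = 369, r = 24);
}
translate([1102, 102, 0]) {
  translate([0, 0, 369]) cube([256, 350, 24]);
  translate([24, 24, 0]) cylinder(h = 369, r = 24);
  translate([232, 24, 0]) cylinder(h = 369, r = 24);
  translate([24, 326, 0]) cylinder(h = 369, r = 24);
  translate([232, 326, 0]) cylinder(h = 369, r = 24);
}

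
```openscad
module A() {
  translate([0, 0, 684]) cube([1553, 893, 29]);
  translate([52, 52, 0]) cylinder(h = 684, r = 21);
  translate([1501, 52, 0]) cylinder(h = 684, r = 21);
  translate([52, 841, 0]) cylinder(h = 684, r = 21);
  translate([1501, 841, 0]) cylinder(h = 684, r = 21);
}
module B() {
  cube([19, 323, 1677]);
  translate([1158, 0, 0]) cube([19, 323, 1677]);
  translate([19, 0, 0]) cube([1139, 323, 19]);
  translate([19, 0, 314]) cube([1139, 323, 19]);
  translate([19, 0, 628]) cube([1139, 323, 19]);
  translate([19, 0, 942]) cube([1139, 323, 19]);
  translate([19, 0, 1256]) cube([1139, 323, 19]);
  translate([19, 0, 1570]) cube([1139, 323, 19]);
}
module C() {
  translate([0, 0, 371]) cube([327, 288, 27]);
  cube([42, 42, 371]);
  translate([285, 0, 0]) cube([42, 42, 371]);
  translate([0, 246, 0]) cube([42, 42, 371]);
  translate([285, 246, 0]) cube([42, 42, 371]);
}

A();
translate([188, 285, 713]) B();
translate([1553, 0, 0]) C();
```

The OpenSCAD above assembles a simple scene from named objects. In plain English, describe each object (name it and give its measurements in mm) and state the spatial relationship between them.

A is a table: top 1553 mm (x) × 893 mm (y), 29 mm thick, upper face at z = 713 mm, on four round legs of 42 mm diameter, each leg's bounding box inset 31 mm from the nearest pair of top edges, running from z = 0 to the bottom of the top.

B is an open bookshelf. Two side panels, each 19 mm thick, 323 mm deep and 1677 mm tall, stand 1177 mm apart (outside-to-outside). Between them sit 6 shelves, each 19 mm thick and 323 mm deep, spanning the full gap between the sides. The bottom shelf rests on the floor (its underside at z = 0) and the clear gap between one shelf's top and the next shelf's underside is 295 mm.

C is a four-legged stool. The seat is 327×288 mm, 27 mm thick, top at z = 398 mm. It stands on four square legs, each 42×42 mm in cross-section, from z = 0 to the seat underside, each flush with a corner of the seat.

The bookshelf is on top of the table, centred. The stool is against the table's +x side, with their −y faces flush.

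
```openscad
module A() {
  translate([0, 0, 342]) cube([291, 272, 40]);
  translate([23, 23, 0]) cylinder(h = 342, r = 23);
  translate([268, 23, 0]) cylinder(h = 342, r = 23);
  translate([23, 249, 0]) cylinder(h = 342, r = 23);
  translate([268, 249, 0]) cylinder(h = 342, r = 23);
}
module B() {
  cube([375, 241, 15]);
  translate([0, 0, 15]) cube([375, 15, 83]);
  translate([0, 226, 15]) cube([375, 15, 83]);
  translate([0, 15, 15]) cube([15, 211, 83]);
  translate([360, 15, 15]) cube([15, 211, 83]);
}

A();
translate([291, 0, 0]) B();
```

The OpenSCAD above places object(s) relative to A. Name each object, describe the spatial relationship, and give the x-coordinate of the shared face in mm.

The stool's +x face and the open box's −x face are both at x = 291 mm.

A is a stool. B is an open box. The open box is against the stool's +x side, with their −y faces flush. The x-coordinate of the shared face is 291 mm.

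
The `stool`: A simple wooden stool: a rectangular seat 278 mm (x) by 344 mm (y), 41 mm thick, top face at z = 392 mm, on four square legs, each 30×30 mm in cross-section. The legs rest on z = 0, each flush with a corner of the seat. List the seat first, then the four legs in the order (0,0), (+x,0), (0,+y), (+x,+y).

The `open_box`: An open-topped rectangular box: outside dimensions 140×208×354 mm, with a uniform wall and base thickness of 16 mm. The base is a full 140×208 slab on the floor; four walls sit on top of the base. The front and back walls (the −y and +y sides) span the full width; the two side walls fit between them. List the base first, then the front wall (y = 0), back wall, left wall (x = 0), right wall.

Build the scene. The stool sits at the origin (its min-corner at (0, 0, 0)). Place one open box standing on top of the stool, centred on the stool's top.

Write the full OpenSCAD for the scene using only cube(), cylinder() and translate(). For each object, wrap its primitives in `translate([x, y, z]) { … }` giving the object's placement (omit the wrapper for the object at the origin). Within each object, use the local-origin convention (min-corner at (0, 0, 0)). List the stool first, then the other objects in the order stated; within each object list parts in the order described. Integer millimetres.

translate([0, 0, 351]) cube([278, 344, 41]);
cube([30, 30, 351]);
translate([248, 0, 0]) cube([30, 30, 351]);
translate([0, 314, 0]) cube([30, 30, 351]);
translate([248, 314, 0]) cube([30, 30, 351]);
translate([69, 68, 392]) {
  cube([140, 208, 16]);
  translate([0, 0, 16]) cube([140, 16, 338]);
  translate([0, 192, 16]) cube([140, 16, 338]);
  translate([0, 16, 16]) cube([16, 176, 338]);
  translate([124, 16, 16]) cube([16, 176, 338]);
}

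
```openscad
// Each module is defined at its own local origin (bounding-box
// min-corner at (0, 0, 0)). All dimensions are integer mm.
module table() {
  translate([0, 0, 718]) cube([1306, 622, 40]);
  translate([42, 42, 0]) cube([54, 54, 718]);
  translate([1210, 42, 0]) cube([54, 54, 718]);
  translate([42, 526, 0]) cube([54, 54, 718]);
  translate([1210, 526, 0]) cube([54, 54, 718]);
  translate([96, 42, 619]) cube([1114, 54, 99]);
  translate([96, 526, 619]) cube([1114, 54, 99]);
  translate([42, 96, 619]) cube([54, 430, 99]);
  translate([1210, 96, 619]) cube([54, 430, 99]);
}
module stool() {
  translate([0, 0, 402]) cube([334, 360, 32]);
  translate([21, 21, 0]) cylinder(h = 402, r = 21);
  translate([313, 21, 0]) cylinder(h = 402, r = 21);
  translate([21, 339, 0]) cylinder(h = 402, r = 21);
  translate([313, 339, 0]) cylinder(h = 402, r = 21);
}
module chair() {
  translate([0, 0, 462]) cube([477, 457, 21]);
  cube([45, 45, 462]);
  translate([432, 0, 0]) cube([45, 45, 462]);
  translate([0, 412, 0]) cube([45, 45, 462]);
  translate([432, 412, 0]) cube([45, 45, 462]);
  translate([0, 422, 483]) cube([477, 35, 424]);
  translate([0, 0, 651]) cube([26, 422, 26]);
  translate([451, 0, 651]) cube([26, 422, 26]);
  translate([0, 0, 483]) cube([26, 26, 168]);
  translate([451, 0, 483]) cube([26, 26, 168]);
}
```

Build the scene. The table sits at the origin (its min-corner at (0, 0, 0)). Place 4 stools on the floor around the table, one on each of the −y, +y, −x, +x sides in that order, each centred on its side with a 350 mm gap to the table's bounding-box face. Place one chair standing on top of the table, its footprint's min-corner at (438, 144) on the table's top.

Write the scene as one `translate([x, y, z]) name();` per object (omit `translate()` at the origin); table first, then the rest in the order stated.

table();
translate([486, -710, 0]) stool();
translate([486, 972, 0]) stool();
translate([-684, 131, 0]) stool();
translate([1656, 131, 0]) stool();
translate([438, 144, 758]) chair();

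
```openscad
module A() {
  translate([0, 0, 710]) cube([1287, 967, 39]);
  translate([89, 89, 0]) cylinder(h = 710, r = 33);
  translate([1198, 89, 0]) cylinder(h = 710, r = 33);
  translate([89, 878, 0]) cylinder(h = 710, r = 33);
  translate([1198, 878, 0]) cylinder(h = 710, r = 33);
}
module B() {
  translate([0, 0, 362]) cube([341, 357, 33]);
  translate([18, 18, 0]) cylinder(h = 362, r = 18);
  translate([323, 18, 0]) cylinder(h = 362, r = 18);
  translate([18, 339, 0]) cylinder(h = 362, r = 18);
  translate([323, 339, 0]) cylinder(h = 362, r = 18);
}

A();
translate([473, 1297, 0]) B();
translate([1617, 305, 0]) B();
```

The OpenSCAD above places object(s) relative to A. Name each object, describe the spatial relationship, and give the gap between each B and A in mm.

Each stool's nearest face is 330 mm from the table's bounding box.

A is a table. B is a stool. Two stools sit around the table at the +y, +x sides. The gap between each stool and the table is 330 mm.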